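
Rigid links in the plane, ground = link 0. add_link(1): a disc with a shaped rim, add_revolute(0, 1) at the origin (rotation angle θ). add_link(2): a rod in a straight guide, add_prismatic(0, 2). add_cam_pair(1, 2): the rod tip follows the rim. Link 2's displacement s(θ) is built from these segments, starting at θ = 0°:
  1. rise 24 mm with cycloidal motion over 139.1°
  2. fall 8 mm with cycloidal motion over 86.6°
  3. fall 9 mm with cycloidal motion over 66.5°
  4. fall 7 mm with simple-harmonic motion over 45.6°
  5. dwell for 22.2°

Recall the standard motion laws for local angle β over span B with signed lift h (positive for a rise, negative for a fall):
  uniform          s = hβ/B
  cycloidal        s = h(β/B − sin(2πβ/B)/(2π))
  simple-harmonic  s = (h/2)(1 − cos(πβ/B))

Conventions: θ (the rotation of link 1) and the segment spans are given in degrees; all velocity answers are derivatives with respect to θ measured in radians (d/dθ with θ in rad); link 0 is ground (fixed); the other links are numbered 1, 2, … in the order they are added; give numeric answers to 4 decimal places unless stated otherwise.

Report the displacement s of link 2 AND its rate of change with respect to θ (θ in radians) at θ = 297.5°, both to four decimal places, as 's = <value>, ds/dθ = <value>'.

segment 1 (0° to 139.1°, cycloidal, h = 24) is passed completely: s = 0.0000 + (24) = 24.0000
segment 2 (139.1° to 225.7°, cycloidal, h = -8) is passed completely: s = 24.0000 + (-8) = 16.0000
segment 3 (225.7° to 292.2°, cycloidal, h = -9) is passed completely: s = 16.0000 + (-9) = 7.0000
θ = 297.5° falls in segment 4 (292.2° to 337.8°, simple-harmonic, h = -7): β = 297.5 − 292.2 = 5.3°, B = 45.6°; Δs = -7/2·(1 − cos(π·0.1162)) = -0.2307; s = 7.0000 − 0.2307 = 6.7693
velocity in seg [292.2°–337.8°] (simple-harmonic), θ in radians: β = 5.3° = 0.0925 rad, B = 45.6° = 0.7959 rad; ds/dθ = (πh/(2B)) sin(πβ/B) = (π·(-7)/(2·0.7959)) sin(π·0.1162) = -4.933359 mm/rad

s = 6.7693, ds/dθ = -4.9334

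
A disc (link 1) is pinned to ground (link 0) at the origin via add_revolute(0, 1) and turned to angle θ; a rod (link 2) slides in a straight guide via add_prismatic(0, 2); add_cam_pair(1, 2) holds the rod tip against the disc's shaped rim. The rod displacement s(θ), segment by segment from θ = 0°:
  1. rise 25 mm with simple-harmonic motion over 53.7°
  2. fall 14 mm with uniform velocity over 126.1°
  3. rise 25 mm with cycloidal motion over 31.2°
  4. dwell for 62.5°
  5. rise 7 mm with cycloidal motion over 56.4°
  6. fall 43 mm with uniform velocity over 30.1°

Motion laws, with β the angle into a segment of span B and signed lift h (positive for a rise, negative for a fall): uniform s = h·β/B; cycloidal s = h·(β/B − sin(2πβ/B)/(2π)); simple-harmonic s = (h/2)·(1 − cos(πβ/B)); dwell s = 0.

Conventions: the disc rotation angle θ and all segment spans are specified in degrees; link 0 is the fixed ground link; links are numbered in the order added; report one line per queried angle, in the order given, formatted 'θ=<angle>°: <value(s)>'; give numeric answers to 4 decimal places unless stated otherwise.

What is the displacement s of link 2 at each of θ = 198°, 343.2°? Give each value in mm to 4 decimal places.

segment 1 (0° to 53.7°, simple-harmonic, h = 25) is passed completely: s = 0.0000 + (25) = 25.0000
segment 2 (53.7° to 179.8°, uniform, h = -14) is passed completely: s = 25.0000 + (-14) = 11.0000
θ = 198° falls in segment 3 (179.8° to 211°, cycloidal, h = 25): β = 198 − 179.8 = 18.2°, B = 31.2°; Δs = 25·(0.5833 − sin(2π·0.5833)/(2π)) = 16.5728; s = 11.0000 + 16.5728 = 27.5728
segment 3 (179.8° to 211°, cycloidal, h = 25) is passed completely: s = 11.0000 + (25) = 36.0000
segment 4 (211° to 273.5°, dwell): s unchanged at 36.0000
segment 5 (273.5° to 329.9°, cycloidal, h = 7) is passed completely: s = 36.0000 + (7) = 43.0000
θ = 343.2° falls in segment 6 (329.9° to 360°, uniform, h = -43): β = 343.2 − 329.9 = 13.3°, B = 30.1°; Δs = -43·13.3/30.1 = -19.0000; s = 43.0000 − 19.0000 = 24.0000

θ=198°: 27.5728
θ=343.2°: 24.0000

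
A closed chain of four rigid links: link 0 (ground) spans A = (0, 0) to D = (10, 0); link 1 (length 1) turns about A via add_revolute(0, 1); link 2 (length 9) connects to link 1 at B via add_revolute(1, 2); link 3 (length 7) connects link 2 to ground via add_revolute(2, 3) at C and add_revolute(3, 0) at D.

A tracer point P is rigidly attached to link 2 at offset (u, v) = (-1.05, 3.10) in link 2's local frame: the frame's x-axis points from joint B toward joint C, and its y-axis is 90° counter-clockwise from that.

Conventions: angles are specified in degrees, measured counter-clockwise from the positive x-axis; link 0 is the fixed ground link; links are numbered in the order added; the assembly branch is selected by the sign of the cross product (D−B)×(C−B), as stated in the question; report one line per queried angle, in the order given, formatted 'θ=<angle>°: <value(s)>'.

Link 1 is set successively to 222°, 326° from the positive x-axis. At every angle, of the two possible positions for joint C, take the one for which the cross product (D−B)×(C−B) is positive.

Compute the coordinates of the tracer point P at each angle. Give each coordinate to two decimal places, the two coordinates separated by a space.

A=(0,0), D=(10.00,0)
θ=222°: B = A + 1.00·(cos222°, sin222°) = (-0.7431, -0.6691)
θ=222°: |BD| = 10.7640
θ=222°: circle(B,9.00) ∩ circle(D,7.00): a=6.8684, h=5.8159
θ=222°:   candidates: C₊=(5.7505,5.5625) cross=62.602; C₋=(6.4735,-6.0468) cross=-62.602
θ=222°:   branch + wants cross > 0 → take C=(5.7505,5.5625) (cross=62.602)
θ=222°: ex = (C−B)/|BC| = (0.7215,0.6924); ey = (-0.6924,0.7215)
θ=222°: P = B + -1.05·ex + 3.10·ey = (-3.6472,0.8405)
θ=326°: B = A + 1.00·(cos326°, sin326°) = (0.8290, -0.5592)
θ=326°: |BD| = 9.1880
θ=326°: circle(B,9.00) ∩ circle(D,7.00): a=6.3354, h=6.3924
θ=326°:   candidates: C₊=(6.7636,6.2069) cross=58.733; C₋=(7.5417,-6.5542) cross=-58.733
θ=326°:   branch + wants cross > 0 → take C=(6.7636,6.2069) (cross=58.733)
θ=326°: ex = (C−B)/|BC| = (0.6594,0.7518); ey = (-0.7518,0.6594)
θ=326°: P = B + -1.05·ex + 3.10·ey = (-2.1939,0.6956)

θ=222°: -3.65 0.84
θ=326°: -2.19 0.70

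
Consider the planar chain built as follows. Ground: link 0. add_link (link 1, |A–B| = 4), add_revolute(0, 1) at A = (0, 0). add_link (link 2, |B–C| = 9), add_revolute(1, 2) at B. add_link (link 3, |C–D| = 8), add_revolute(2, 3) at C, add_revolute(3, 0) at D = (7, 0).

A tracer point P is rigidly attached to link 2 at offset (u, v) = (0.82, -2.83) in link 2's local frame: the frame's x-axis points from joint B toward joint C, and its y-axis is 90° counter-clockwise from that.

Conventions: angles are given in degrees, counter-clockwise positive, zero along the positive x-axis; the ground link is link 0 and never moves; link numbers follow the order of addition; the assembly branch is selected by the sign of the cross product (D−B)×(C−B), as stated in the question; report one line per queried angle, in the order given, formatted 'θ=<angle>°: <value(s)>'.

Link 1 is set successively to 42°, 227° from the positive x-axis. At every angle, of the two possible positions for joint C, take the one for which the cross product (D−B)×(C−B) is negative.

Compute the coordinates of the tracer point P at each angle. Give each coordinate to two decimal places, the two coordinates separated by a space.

A=(0,0), D=(7.00,0)
θ=42°: B = A + 4.00·(cos42°, sin42°) = (2.9726, 2.6765)
θ=42°: |BD| = 4.8357
θ=42°: circle(B,9.00) ∩ circle(D,8.00): a=4.1756, h=7.9727
θ=42°:   candidates: C₊=(10.8631,7.0055) cross=38.554; C₋=(2.0374,-6.2748) cross=-38.554
θ=42°:   branch - wants cross < 0 → take C=(2.0374,-6.2748) (cross=-38.554)
θ=42°: ex = (C−B)/|BC| = (-0.1039,-0.9946); ey = (0.9946,-0.1039)
θ=42°: P = B + 0.82·ex + -2.83·ey = (0.0727,2.1550)
θ=227°: B = A + 4.00·(cos227°, sin227°) = (-2.7280, -2.9254)
θ=227°: |BD| = 10.1583
θ=227°: circle(B,9.00) ∩ circle(D,8.00): a=5.9159, h=6.7825
θ=227°:   candidates: C₊=(0.9841,5.2734) cross=68.899; C₋=(4.8905,-7.7169) cross=-68.899
θ=227°:   branch - wants cross < 0 → take C=(4.8905,-7.7169) (cross=-68.899)
θ=227°: ex = (C−B)/|BC| = (0.8465,-0.5324); ey = (0.5324,0.8465)
θ=227°: P = B + 0.82·ex + -2.83·ey = (-3.5405,-5.7576)

θ=42°: 0.07 2.16
θ=227°: -3.54 -5.76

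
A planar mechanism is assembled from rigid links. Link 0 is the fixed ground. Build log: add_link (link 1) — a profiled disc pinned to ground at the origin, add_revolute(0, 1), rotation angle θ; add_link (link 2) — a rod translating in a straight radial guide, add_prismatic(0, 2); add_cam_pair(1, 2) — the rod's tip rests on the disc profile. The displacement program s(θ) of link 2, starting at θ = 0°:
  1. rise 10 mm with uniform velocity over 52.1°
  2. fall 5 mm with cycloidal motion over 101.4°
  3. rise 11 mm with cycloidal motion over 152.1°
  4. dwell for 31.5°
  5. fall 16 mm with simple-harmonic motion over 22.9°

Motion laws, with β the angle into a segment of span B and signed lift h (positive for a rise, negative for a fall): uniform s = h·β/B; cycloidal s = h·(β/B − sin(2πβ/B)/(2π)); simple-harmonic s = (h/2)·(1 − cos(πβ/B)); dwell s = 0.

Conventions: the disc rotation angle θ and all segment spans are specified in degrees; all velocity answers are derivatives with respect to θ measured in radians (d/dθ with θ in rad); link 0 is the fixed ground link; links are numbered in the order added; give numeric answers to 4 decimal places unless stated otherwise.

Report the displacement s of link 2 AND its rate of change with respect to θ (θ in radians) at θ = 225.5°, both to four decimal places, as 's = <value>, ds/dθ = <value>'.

seg 1 [0°–52.1°] uniform, h=10: full span → s += 10 → s = 10.0000
seg 2 [52.1°–153.5°] cycloidal, h=-5: full span → s += -5 → s = 5.0000
seg 3 [153.5°–305.6°] cycloidal, h=11: θ=225.5° here. β=72, B=152.1. 11·(0.4734 − sin(2π·0.4734)/(2π)) = 4.9156 → s = 9.9156
velocity in seg [153.5°–305.6°] (cycloidal), θ in radians: β = 72° = 1.2566 rad, B = 152.1° = 2.6546 rad; ds/dθ = (h/B)(1 − cos(2πβ/B)) = (11/2.6546)(1 − cos(2π·0.4734)) = 8.229501 mm/rad

s = 9.9156, ds/dθ = 8.2295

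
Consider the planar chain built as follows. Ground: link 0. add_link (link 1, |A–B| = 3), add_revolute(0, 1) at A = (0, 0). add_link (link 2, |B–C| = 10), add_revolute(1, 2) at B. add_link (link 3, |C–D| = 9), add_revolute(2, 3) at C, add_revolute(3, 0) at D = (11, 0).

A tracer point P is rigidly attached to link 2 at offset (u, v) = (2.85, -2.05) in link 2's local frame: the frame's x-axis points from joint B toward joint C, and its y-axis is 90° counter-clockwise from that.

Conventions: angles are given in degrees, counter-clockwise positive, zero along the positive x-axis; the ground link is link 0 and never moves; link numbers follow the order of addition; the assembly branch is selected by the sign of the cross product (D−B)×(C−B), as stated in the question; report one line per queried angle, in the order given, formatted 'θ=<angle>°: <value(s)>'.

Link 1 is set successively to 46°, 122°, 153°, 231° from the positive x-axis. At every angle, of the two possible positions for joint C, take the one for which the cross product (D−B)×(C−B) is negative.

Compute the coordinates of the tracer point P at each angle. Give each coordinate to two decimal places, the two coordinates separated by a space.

A=(0,0), D=(11.00,0)
θ=46°: B = A + 3.00·(cos46°, sin46°) = (2.0840, 2.1580)
θ=46°: |BD| = 9.1735
θ=46°: circle(B,10.00) ∩ circle(D,9.00): a=5.6223, h=8.2698
θ=46°:   candidates: C₊=(9.4940,8.8731) cross=75.863; C₋=(5.6031,-7.2023) cross=-75.863
θ=46°:   branch - wants cross < 0 → take C=(5.6031,-7.2023) (cross=-75.863)
θ=46°: ex = (C−B)/|BC| = (0.3519,-0.9360); ey = (0.9360,0.3519)
θ=46°: P = B + 2.85·ex + -2.05·ey = (1.1681,-1.2311)
θ=122°: B = A + 3.00·(cos122°, sin122°) = (-1.5898, 2.5441)
θ=122°: |BD| = 12.8442
θ=122°: circle(B,10.00) ∩ circle(D,9.00): a=7.1618, h=6.9792
θ=122°:   candidates: C₊=(6.8125,7.9665) cross=89.643; C₋=(4.0477,-5.7154) cross=-89.643
θ=122°:   branch - wants cross < 0 → take C=(4.0477,-5.7154) (cross=-89.643)
θ=122°: ex = (C−B)/|BC| = (0.5637,-0.8259); ey = (0.8259,0.5637)
θ=122°: P = B + 2.85·ex + -2.05·ey = (-1.6763,-0.9655)
θ=153°: B = A + 3.00·(cos153°, sin153°) = (-2.6730, 1.3620)
θ=153°: |BD| = 13.7407
θ=153°: circle(B,10.00) ∩ circle(D,9.00): a=7.5617, h=6.5437
θ=153°:   candidates: C₊=(5.5001,7.1240) cross=89.915; C₋=(4.2029,-5.8990) cross=-89.915
θ=153°:   branch - wants cross < 0 → take C=(4.2029,-5.8990) (cross=-89.915)
θ=153°: ex = (C−B)/|BC| = (0.6876,-0.7261); ey = (0.7261,0.6876)
θ=153°: P = B + 2.85·ex + -2.05·ey = (-2.2019,-2.1170)
θ=231°: B = A + 3.00·(cos231°, sin231°) = (-1.8880, -2.3314)
θ=231°: |BD| = 13.0971
θ=231°: circle(B,10.00) ∩ circle(D,9.00): a=7.2739, h=6.8622
θ=231°:   candidates: C₊=(4.0482,5.7160) cross=89.875; C₋=(6.4913,-7.7892) cross=-89.875
θ=231°:   branch - wants cross < 0 → take C=(6.4913,-7.7892) (cross=-89.875)
θ=231°: ex = (C−B)/|BC| = (0.8379,-0.5458); ey = (0.5458,0.8379)
θ=231°: P = B + 2.85·ex + -2.05·ey = (-0.6187,-5.6047)

θ=46°: 1.17 -1.23
θ=122°: -1.68 -0.97
θ=153°: -2.20 -2.12
θ=231°: -0.62 -5.60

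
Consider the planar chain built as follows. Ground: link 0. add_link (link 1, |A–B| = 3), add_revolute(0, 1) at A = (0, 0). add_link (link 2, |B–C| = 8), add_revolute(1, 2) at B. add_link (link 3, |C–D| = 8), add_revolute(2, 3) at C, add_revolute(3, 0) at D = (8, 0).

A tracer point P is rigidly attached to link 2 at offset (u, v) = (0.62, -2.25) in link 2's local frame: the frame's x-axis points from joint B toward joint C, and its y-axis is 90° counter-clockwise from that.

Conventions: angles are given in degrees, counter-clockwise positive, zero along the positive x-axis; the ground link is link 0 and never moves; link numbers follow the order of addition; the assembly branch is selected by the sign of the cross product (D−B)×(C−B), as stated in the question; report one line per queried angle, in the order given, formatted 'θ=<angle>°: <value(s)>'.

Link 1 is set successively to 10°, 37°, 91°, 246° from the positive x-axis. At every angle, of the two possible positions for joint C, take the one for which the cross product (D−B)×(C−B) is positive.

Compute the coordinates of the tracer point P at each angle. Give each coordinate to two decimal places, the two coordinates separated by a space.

A=(0,0), D=(8.00,0)
θ=10°: B = A + 3.00·(cos10°, sin10°) = (2.9544, 0.5209)
θ=10°: |BD| = 5.0724
θ=10°: circle(B,8.00) ∩ circle(D,8.00): a=2.5362, h=7.5873
θ=10°:   candidates: C₊=(6.2564,7.8077) cross=38.486; C₋=(4.6980,-7.2867) cross=-38.486
θ=10°:   branch + wants cross > 0 → take C=(6.2564,7.8077) (cross=38.486)
θ=10°: ex = (C−B)/|BC| = (0.4128,0.9108); ey = (-0.9108,0.4128)
θ=10°: P = B + 0.62·ex + -2.25·ey = (5.2597,0.1570)
θ=37°: B = A + 3.00·(cos37°, sin37°) = (2.3959, 1.8054)
θ=37°: |BD| = 5.8877
θ=37°: circle(B,8.00) ∩ circle(D,8.00): a=2.9439, h=7.4387
θ=37°:   candidates: C₊=(7.4790,7.9830) cross=43.797; C₋=(2.9169,-6.1776) cross=-43.797
θ=37°:   branch + wants cross > 0 → take C=(7.4790,7.9830) (cross=43.797)
θ=37°: ex = (C−B)/|BC| = (0.6354,0.7722); ey = (-0.7722,0.6354)
θ=37°: P = B + 0.62·ex + -2.25·ey = (4.5273,0.8546)
θ=91°: B = A + 3.00·(cos91°, sin91°) = (-0.0524, 2.9995)
θ=91°: |BD| = 8.5929
θ=91°: circle(B,8.00) ∩ circle(D,8.00): a=4.2964, h=6.7484
θ=91°:   candidates: C₊=(6.3295,7.8236) cross=57.988; C₋=(1.6181,-4.8241) cross=-57.988
θ=91°:   branch + wants cross > 0 → take C=(6.3295,7.8236) (cross=57.988)
θ=91°: ex = (C−B)/|BC| = (0.7977,0.6030); ey = (-0.6030,0.7977)
θ=91°: P = B + 0.62·ex + -2.25·ey = (1.7990,1.5785)
θ=246°: B = A + 3.00·(cos246°, sin246°) = (-1.2202, -2.7406)
θ=246°: |BD| = 9.6189
θ=246°: circle(B,8.00) ∩ circle(D,8.00): a=4.8095, h=6.3929
θ=246°:   candidates: C₊=(1.5684,4.7576) cross=61.493; C₋=(5.2114,-7.4982) cross=-61.493
θ=246°:   branch + wants cross > 0 → take C=(1.5684,4.7576) (cross=61.493)
θ=246°: ex = (C−B)/|BC| = (0.3486,0.9373); ey = (-0.9373,0.3486)
θ=246°: P = B + 0.62·ex + -2.25·ey = (1.1048,-2.9438)

θ=10°: 5.26 0.16
θ=37°: 4.53 0.85
θ=91°: 1.80 1.58
θ=246°: 1.10 -2.94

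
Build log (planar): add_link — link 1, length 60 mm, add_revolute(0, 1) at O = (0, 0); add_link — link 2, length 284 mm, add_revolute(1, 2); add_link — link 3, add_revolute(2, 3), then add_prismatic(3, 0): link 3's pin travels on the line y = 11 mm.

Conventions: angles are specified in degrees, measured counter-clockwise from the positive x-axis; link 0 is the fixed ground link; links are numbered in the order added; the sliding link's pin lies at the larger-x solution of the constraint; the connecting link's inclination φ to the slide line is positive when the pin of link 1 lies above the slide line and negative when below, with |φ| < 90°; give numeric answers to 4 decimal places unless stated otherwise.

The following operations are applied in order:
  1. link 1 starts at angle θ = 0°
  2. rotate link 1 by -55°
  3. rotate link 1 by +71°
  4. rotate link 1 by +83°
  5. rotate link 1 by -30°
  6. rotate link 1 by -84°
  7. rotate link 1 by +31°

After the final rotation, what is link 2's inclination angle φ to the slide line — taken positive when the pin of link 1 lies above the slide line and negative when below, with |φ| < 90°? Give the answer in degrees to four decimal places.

geometry: r = 60 mm, L = 284 mm, e = 11 mm; θ starts at 0°
rotate link 1 by -55°: θ ← 0° -55° = -55°
rotate link 1 by +71°: θ ← -55° +71° = 16°
rotate link 1 by +83°: θ ← 16° +83° = 99°
rotate link 1 by -30°: θ ← 99° -30° = 69°
rotate link 1 by -84°: θ ← 69° -84° = -15°
rotate link 1 by +31°: θ ← -15° +31° = 16°
h = r sin θ − e = 16.538241 − 11 = 5.538241
sin φ = h / L = 5.538241 / 284 = 0.01950085
φ = arcsin(0.01950085) = 1.117387°

1.1174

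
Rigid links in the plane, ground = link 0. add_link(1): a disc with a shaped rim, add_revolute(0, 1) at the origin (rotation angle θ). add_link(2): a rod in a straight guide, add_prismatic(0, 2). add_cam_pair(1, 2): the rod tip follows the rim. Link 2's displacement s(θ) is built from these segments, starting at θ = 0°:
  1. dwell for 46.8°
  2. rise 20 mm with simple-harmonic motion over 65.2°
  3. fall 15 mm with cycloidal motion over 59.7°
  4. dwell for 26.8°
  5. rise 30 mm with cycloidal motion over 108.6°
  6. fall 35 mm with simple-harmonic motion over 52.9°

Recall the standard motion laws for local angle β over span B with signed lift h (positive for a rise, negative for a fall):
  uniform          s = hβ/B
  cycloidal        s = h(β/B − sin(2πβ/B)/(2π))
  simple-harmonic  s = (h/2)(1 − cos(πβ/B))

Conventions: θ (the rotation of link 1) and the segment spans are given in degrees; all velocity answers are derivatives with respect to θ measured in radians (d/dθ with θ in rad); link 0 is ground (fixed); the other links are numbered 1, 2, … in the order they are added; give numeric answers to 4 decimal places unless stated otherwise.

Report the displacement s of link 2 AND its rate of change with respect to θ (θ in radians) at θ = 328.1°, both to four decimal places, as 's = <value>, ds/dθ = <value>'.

segment 1 (0° to 46.8°, dwell): s unchanged at 0.0000
segment 2 (46.8° to 112°, simple-harmonic, h = 20) is passed completely: s = 0.0000 + (20) = 20.0000
segment 3 (112° to 171.7°, cycloidal, h = -15) is passed completely: s = 20.0000 + (-15) = 5.0000
segment 4 (171.7° to 198.5°, dwell): s unchanged at 5.0000
segment 5 (198.5° to 307.1°, cycloidal, h = 30) is passed completely: s = 5.0000 + (30) = 35.0000
θ = 328.1° falls in segment 6 (307.1° to 360°, simple-harmonic, h = -35): β = 328.1 − 307.1 = 21°, B = 52.9°; Δs = -35/2·(1 − cos(π·0.3970)) = -11.9343; s = 35.0000 − 11.9343 = 23.0657
velocity in seg [307.1°–360°] (simple-harmonic), θ in radians: β = 21° = 0.3665 rad, B = 52.9° = 0.9233 rad; ds/dθ = (πh/(2B)) sin(πβ/B) = (π·(-35)/(2·0.9233)) sin(π·0.3970) = -56.454512 mm/rad

s = 23.0657, ds/dθ = -56.4545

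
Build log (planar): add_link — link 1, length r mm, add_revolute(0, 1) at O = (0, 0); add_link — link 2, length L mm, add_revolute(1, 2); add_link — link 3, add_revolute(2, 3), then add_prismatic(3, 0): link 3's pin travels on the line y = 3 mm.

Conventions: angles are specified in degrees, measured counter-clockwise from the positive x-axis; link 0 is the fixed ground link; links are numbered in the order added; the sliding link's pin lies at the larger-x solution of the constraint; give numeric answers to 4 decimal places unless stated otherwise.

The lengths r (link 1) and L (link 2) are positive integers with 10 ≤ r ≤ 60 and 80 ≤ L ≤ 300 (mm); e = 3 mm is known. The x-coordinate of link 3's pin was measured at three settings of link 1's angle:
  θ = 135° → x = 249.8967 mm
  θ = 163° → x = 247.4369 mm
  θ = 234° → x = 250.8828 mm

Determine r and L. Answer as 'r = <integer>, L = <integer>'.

constraint per measurement: (x − r cos θ)² + (r sin θ − e)² = L²
subtracting the θ₁ and θ₂ equations cancels the r² and L² terms:
r = (x₁² − x₂²) / (2[(x₁cos θ₁ + e sin θ₁) − (x₂cos θ₂ + e sin θ₂)]) = 10.0002 → r = 10
L² = (x₁ − r cos θ₁)² + (r sin θ₁ − e)² = 66049.0073 → L = 257.0000 → L = 257
check at θ₃=234°: x = 250.8828 (printed 250.8828) ✓

r = 10, L = 257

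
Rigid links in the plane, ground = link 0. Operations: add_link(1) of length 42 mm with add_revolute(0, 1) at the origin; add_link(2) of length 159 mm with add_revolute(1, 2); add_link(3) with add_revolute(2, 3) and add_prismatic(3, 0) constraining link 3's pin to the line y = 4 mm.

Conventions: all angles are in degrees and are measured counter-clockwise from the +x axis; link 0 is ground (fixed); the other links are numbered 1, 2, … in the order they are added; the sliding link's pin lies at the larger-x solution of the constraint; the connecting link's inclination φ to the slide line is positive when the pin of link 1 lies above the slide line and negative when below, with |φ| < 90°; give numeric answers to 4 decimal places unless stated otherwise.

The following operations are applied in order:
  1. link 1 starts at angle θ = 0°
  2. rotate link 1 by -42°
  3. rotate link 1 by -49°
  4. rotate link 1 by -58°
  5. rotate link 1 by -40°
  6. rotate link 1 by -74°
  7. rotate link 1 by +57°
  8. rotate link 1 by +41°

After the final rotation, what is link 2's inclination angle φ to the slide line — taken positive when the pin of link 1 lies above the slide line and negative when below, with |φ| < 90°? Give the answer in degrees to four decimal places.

geometry: r = 42 mm, L = 159 mm, e = 4 mm; θ starts at 0°
rotate link 1 by -42°: θ ← 0° -42° = -42°
rotate link 1 by -49°: θ ← -42° -49° = -91°
rotate link 1 by -58°: θ ← -91° -58° = -149°
rotate link 1 by -40°: θ ← -149° -40° = -189°
rotate link 1 by -74°: θ ← -189° -74° = -263°
rotate link 1 by +57°: θ ← -263° +57° = -206°
rotate link 1 by +41°: θ ← -206° +41° = -165°
h = r sin θ − e = -10.870400 − 4 = -14.870400
sin φ = h / L = -14.870400 / 159 = -0.09352453
φ = arcsin(-0.09352453) = -5.366403°

-5.3664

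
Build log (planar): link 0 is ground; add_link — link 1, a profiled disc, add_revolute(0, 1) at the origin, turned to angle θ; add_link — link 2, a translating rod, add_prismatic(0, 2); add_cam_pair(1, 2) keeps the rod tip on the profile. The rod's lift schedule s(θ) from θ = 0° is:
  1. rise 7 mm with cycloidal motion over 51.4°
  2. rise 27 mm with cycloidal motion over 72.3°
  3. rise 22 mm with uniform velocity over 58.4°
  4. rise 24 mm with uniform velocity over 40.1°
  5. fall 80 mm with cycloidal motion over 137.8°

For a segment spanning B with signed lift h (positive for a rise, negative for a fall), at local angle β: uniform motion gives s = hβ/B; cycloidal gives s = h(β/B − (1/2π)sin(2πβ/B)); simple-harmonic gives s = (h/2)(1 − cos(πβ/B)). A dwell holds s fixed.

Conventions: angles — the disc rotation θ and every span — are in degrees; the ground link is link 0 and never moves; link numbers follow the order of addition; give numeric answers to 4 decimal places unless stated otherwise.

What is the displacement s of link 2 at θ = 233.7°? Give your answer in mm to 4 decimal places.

seg 1 [0°–51.4°] cycloidal, h=7: full span → s += 7 → s = 7.0000
seg 2 [51.4°–123.7°] cycloidal, h=27: full span → s += 27 → s = 34.0000
seg 3 [123.7°–182.1°] uniform, h=22: full span → s += 22 → s = 56.0000
seg 4 [182.1°–222.2°] uniform, h=24: full span → s += 24 → s = 80.0000
seg 5 [222.2°–360°] cycloidal, h=-80: θ=233.7° here. β=11.5, B=137.8. -80·(0.0835 − sin(2π·0.0835)/(2π)) = -0.3018 → s = 79.6982

79.6982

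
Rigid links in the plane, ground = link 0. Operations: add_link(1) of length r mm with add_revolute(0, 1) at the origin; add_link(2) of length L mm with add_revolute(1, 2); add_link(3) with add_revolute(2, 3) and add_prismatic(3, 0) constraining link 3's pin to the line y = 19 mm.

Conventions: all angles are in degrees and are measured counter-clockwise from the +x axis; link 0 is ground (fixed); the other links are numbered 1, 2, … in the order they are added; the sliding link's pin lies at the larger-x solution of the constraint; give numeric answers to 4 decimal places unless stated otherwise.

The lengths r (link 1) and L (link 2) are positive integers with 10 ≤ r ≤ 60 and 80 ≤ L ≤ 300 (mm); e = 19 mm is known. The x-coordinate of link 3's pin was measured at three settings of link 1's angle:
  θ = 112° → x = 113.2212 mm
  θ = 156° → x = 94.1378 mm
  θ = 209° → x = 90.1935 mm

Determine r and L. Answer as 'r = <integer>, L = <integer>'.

constraint per measurement: (x − r cos θ)² + (r sin θ − e)² = L²
subtracting the θ₁ and θ₂ equations cancels the r² and L² terms:
r = (x₁² − x₂²) / (2[(x₁cos θ₁ + e sin θ₁) − (x₂cos θ₂ + e sin θ₂)]) = 37.0002 → r = 37
L² = (x₁ − r cos θ₁)² + (r sin θ₁ − e)² = 16384.0118 → L = 128.0000 → L = 128
check at θ₃=209°: x = 90.1935 (printed 90.1935) ✓

r = 37, L = 128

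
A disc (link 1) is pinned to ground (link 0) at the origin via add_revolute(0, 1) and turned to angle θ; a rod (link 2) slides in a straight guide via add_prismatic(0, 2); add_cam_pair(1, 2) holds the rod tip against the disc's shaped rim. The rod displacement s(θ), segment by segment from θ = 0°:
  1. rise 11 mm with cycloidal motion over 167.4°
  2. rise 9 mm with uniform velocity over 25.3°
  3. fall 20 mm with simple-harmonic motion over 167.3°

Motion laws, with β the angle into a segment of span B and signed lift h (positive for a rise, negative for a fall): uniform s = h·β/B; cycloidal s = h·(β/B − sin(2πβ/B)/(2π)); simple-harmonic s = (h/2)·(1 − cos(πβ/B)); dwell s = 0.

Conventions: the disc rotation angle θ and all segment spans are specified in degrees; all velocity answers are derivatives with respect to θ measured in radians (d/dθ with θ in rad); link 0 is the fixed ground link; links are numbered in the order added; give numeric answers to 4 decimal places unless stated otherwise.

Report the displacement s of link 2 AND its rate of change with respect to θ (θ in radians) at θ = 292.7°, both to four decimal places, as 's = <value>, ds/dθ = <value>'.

segment 1 (0° to 167.4°, cycloidal, h = 11) is passed completely: s = 0.0000 + (11) = 11.0000
segment 2 (167.4° to 192.7°, uniform, h = 9) is passed completely: s = 11.0000 + (9) = 20.0000
θ = 292.7° falls in segment 3 (192.7° to 360°, simple-harmonic, h = -20): β = 292.7 − 192.7 = 100°, B = 167.3°; Δs = -20/2·(1 − cos(π·0.5977)) = -13.0222; s = 20.0000 − 13.0222 = 6.9778
velocity in seg [192.7°–360°] (simple-harmonic), θ in radians: β = 100° = 1.7453 rad, B = 167.3° = 2.9199 rad; ds/dθ = (πh/(2B)) sin(πβ/B) = (π·(-20)/(2·2.9199)) sin(π·0.5977) = -10.255991 mm/rad

s = 6.9778, ds/dθ = -10.2560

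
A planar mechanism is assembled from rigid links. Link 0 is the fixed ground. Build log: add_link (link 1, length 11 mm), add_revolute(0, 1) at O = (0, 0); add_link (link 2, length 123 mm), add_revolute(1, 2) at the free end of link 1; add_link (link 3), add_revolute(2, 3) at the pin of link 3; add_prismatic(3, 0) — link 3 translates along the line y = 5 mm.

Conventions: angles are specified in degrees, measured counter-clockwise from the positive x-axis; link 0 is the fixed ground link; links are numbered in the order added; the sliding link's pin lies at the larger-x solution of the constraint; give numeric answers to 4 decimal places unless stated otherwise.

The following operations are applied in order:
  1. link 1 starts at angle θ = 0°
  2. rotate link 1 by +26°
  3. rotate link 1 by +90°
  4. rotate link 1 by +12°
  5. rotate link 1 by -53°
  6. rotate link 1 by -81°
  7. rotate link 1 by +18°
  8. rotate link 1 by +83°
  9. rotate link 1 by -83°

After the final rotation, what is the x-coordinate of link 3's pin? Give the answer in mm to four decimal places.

geometry: r = 11 mm, L = 123 mm, e = 5 mm; θ starts at 0°
rotate link 1 by +26°: θ ← 0° +26° = 26°
rotate link 1 by +90°: θ ← 26° +90° = 116°
rotate link 1 by +12°: θ ← 116° +12° = 128°
rotate link 1 by -53°: θ ← 128° -53° = 75°
rotate link 1 by -81°: θ ← 75° -81° = -6°
rotate link 1 by +18°: θ ← -6° +18° = 12°
rotate link 1 by +83°: θ ← 12° +83° = 95°
rotate link 1 by -83°: θ ← 95° -83° = 12°
crank pin P = (r cos θ, r sin θ) = (10.759624, 2.287029)
h = r sin θ − e = 2.287029 − 5 = -2.712971
x = r cos θ + √(L² − h²) = 10.759624 + 122.970077 = 133.729700

133.7297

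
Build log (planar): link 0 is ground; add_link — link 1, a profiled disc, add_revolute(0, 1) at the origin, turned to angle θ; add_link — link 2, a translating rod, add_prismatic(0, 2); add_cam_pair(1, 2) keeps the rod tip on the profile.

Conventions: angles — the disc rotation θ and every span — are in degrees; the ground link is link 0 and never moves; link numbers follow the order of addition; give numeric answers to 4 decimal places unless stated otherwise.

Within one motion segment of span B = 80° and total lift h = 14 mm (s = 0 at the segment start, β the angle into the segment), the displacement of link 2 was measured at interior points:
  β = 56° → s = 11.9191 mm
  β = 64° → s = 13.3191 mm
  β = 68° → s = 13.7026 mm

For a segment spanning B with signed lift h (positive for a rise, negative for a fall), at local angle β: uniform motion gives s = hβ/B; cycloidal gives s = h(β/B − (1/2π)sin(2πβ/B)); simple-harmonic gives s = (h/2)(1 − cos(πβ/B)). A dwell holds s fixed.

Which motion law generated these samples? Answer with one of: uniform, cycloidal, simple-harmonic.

candidates at β/B = r: uniform s = h·r (linear in β); cycloidal s = h·(r − sin(2πr)/(2π)); simple-harmonic s = (h/2)(1 − cos(πr))
β=56°: printed 11.9191 | uniform 9.8000, cycloidal 11.9191, simple-harmonic 11.1145
β=64°: printed 13.3191 | uniform 11.2000, cycloidal 13.3191, simple-harmonic 12.6631
β=68°: printed 13.7026 | uniform 11.9000, cycloidal 13.7026, simple-harmonic 13.2370
only one law matches every sample → cycloidal

cycloidal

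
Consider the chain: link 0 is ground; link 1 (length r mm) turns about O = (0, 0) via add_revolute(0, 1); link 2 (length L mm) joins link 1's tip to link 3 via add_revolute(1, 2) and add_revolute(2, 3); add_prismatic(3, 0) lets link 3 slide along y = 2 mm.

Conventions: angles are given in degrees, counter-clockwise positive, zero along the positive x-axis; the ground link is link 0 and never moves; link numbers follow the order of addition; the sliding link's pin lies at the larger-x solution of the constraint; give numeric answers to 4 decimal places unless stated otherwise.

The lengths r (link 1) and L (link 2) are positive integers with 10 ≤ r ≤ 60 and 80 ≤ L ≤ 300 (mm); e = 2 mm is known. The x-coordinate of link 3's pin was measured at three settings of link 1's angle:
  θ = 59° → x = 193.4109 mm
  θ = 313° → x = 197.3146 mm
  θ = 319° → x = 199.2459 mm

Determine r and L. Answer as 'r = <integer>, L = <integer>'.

constraint per measurement: (x − r cos θ)² + (r sin θ − e)² = L²
subtracting the θ₁ and θ₂ equations cancels the r² and L² terms:
r = (x₁² − x₂²) / (2[(x₁cos θ₁ + e sin θ₁) − (x₂cos θ₂ + e sin θ₂)]) = 23.9995 → r = 24
L² = (x₁ − r cos θ₁)² + (r sin θ₁ − e)² = 33124.0173 → L = 182.0000 → L = 182
check at θ₃=319°: x = 199.2459 (printed 199.2459) ✓

r = 24, L = 182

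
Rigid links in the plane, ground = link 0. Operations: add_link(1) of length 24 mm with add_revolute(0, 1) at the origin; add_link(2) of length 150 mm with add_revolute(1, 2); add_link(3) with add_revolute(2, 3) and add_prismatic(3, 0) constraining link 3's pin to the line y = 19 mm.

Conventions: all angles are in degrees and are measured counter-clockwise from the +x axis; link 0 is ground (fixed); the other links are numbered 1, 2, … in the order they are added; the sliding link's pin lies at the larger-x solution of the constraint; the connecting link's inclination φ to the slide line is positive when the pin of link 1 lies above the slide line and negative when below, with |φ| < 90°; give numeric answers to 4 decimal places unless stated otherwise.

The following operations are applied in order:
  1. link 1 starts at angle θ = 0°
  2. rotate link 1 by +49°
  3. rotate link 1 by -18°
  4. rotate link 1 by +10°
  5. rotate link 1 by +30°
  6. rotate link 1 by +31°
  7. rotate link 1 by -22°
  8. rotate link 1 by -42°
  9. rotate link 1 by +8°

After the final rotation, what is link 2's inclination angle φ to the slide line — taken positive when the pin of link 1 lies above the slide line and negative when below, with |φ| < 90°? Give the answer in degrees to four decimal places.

geometry: r = 24 mm, L = 150 mm, e = 19 mm; θ starts at 0°
rotate link 1 by +49°: θ ← 0° +49° = 49°
rotate link 1 by -18°: θ ← 49° -18° = 31°
rotate link 1 by +10°: θ ← 31° +10° = 41°
rotate link 1 by +30°: θ ← 41° +30° = 71°
rotate link 1 by +31°: θ ← 71° +31° = 102°
rotate link 1 by -22°: θ ← 102° -22° = 80°
rotate link 1 by -42°: θ ← 80° -42° = 38°
rotate link 1 by +8°: θ ← 38° +8° = 46°
h = r sin θ − e = 17.264155 − 19 = -1.735845
sin φ = h / L = -1.735845 / 150 = -0.01157230
φ = arcsin(-0.01157230) = -0.663059°

-0.6631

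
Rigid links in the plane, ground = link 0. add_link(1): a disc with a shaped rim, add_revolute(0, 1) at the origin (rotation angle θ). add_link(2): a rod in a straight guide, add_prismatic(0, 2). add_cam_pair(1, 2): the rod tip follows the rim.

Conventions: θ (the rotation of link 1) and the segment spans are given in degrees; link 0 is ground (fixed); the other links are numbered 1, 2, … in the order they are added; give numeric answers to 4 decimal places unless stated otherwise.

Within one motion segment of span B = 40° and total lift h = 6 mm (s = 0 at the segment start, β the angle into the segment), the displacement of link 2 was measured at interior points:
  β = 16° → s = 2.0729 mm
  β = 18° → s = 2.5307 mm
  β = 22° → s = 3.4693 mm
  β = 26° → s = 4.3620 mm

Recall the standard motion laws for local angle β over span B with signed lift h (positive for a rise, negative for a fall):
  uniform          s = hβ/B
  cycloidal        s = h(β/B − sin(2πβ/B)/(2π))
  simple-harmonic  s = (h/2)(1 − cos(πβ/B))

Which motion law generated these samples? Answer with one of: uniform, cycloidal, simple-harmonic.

candidates at β/B = r: uniform s = h·r (linear in β); cycloidal s = h·(r − sin(2πr)/(2π)); simple-harmonic s = (h/2)(1 − cos(πr))
β=16°: printed 2.0729 | uniform 2.4000, cycloidal 1.8387, simple-harmonic 2.0729
β=18°: printed 2.5307 | uniform 2.7000, cycloidal 2.4049, simple-harmonic 2.5307
β=22°: printed 3.4693 | uniform 3.3000, cycloidal 3.5951, simple-harmonic 3.4693
β=26°: printed 4.3620 | uniform 3.9000, cycloidal 4.6726, simple-harmonic 4.3620
only one law matches every sample → simple-harmonic

simple-harmonic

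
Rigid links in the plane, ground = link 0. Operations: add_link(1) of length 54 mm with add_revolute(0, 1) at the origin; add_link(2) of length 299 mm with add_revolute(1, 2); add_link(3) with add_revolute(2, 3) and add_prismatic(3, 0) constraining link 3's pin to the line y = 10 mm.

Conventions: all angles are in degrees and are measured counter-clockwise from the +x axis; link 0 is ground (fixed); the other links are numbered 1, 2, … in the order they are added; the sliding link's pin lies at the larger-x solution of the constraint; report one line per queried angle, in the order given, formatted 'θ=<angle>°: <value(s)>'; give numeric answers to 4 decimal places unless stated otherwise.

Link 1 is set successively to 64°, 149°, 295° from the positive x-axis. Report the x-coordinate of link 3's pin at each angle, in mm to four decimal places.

geometry: r = 54 mm, L = 299 mm, e = 10 mm
θ=64°: crank pin P = (r cos θ, r sin θ) = (23.672042, 48.534879)
θ=64°: h = r sin θ − e = 48.534879 − 10 = 38.534879
θ=64°: x = r cos θ + √(L² − h²) = 23.672042 + 296.506430 = 320.178472
θ=149°: crank pin P = (r cos θ, r sin θ) = (-46.287034, 27.812056)
θ=149°: h = r sin θ − e = 27.812056 − 10 = 17.812056
θ=149°: x = r cos θ + √(L² − h²) = -46.287034 + 298.468978 = 252.181943
θ=295°: crank pin P = (r cos θ, r sin θ) = (22.821386, -48.940620)
θ=295°: h = r sin θ − e = -48.940620 − 10 = -58.940620
θ=295°: x = r cos θ + √(L² − h²) = 22.821386 + 293.133081 = 315.954467

θ=64°: 320.1785
θ=149°: 252.1819
θ=295°: 315.9545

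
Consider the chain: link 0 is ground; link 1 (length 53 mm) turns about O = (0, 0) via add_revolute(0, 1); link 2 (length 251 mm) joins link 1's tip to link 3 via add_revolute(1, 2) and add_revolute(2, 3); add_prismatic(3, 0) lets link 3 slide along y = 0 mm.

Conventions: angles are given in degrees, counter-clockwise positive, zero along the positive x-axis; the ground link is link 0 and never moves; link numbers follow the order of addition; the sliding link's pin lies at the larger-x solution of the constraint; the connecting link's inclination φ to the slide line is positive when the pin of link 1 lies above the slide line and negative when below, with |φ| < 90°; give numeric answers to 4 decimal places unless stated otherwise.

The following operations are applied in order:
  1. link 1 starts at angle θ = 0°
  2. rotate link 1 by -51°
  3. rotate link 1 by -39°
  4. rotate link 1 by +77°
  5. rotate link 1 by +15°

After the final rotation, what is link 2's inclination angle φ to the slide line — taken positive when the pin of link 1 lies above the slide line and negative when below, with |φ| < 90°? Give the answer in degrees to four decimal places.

geometry: r = 53 mm, L = 251 mm, e = 0 mm; θ starts at 0°
rotate link 1 by -51°: θ ← 0° -51° = -51°
rotate link 1 by -39°: θ ← -51° -39° = -90°
rotate link 1 by +77°: θ ← -90° +77° = -13°
rotate link 1 by +15°: θ ← -13° +15° = 2°
h = r sin θ − e = 1.849673 − 0 = 1.849673
sin φ = h / L = 1.849673 / 251 = 0.00736922
φ = arcsin(0.00736922) = 0.422229°

0.4222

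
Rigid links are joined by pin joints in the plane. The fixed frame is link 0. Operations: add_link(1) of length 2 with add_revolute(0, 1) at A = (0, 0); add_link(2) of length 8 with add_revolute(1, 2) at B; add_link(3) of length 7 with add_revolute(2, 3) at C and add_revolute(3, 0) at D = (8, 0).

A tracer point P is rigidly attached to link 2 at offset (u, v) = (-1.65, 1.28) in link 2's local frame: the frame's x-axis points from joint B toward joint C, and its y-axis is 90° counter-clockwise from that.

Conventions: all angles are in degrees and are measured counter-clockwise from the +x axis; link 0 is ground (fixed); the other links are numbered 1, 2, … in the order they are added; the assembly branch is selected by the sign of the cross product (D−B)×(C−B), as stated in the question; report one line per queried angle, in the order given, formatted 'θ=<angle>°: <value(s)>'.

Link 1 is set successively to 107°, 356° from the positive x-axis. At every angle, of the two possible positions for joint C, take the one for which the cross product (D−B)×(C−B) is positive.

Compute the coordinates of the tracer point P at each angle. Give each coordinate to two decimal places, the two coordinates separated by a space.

A=(0,0), D=(8.00,0)
θ=107°: B = A + 2.00·(cos107°, sin107°) = (-0.5847, 1.9126)
θ=107°: |BD| = 8.7952
θ=107°: circle(B,8.00) ∩ circle(D,7.00): a=5.2503, h=6.0360
θ=107°:   candidates: C₊=(5.8526,6.6625) cross=53.088; C₋=(3.2274,-5.1207) cross=-53.088
θ=107°:   branch + wants cross > 0 → take C=(5.8526,6.6625) (cross=53.088)
θ=107°: ex = (C−B)/|BC| = (0.8047,0.5937); ey = (-0.5937,0.8047)
θ=107°: P = B + -1.65·ex + 1.28·ey = (-2.6724,1.9629)
θ=356°: B = A + 2.00·(cos356°, sin356°) = (1.9951, -0.1395)
θ=356°: |BD| = 6.0065
θ=356°: circle(B,8.00) ∩ circle(D,7.00): a=4.2519, h=6.7765
θ=356°:   candidates: C₊=(6.0885,6.7339) cross=40.703; C₋=(6.4033,-6.8155) cross=-40.703
θ=356°:   branch + wants cross > 0 → take C=(6.0885,6.7339) (cross=40.703)
θ=356°: ex = (C−B)/|BC| = (0.5117,0.8592); ey = (-0.8592,0.5117)
θ=356°: P = B + -1.65·ex + 1.28·ey = (0.0511,-0.9022)

θ=107°: -2.67 1.96
θ=356°: 0.05 -0.90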